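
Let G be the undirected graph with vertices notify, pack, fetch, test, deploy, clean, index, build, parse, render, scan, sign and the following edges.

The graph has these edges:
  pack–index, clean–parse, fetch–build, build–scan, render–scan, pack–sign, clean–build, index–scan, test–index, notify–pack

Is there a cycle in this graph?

No

DFS, tracking each vertex's parent; an edge to a visited non-parent vertex closes a cycle.
Start from deploy:
visit deploy (parent –)
visit notify (parent –)
  visit pack (parent notify)
    visit index (parent pack)
      index–pack: parent, skip
      visit scan (parent index)
        scan–index: parent, skip
        visit render (parent scan)
          render–scan: parent, skip
        visit build (parent scan)
          visit clean (parent build)
            clean–build: parent, skip
            visit parse (parent clean)
              parse–clean: parent, skip
          build–scan: parent, skip
          visit fetch (parent build)
            fetch–build: parent, skip
      visit test (parent index)
        test–index: parent, skip
    pack–notify: parent, skip
    visit sign (parent pack)
      sign–pack: parent, skip
No non-parent visited neighbor found — the graph is a forest.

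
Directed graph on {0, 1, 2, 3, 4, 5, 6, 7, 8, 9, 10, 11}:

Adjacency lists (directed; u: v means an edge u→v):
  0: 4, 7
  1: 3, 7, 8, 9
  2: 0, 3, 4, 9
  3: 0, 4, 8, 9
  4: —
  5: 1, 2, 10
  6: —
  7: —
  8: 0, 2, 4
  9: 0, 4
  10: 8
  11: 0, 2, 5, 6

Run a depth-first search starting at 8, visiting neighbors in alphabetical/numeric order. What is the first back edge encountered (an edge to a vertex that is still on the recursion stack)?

3→8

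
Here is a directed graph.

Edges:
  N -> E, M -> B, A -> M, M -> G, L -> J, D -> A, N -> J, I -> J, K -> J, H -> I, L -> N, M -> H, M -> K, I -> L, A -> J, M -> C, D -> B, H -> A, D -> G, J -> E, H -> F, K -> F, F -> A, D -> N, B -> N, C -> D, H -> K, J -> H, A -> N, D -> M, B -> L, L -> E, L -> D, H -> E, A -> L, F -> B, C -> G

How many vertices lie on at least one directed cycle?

12

A vertex is on a directed cycle iff it belongs to a strongly connected component of size ≥ 2 (or has a self-loop).
The vertices on cycles are {A, B, C, D, F, H, I, J, K, L, M, N} — 12 in total.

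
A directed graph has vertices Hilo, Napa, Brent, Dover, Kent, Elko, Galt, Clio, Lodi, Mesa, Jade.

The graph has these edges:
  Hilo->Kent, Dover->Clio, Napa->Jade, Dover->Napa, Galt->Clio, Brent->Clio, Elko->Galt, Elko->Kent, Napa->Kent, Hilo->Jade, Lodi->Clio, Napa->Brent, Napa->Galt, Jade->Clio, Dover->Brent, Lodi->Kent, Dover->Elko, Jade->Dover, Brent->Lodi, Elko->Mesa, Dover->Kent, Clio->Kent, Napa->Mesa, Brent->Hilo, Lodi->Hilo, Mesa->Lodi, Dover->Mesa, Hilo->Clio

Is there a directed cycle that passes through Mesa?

Yes

Mesa is on a cycle iff Mesa can reach itself via ≥1 edge.
Mesa → Lodi → Hilo → Jade → Dover → Mesa — yes.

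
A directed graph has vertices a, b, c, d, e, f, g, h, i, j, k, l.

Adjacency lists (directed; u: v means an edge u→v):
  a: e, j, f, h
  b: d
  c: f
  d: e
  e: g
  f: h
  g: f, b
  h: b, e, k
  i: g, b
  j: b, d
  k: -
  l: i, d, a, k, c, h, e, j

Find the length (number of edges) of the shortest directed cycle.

For each vertex v, BFS finds the shortest path from v back to v.
The shortest such closed walk is h → e → g → f → h, length 4.

4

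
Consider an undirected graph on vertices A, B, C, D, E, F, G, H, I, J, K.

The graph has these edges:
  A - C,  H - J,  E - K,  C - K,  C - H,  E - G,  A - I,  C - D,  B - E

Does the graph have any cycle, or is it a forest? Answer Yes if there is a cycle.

DFS, tracking each vertex's parent; an edge to a visited non-parent vertex closes a cycle.
Start from C:
visit C (parent –)
  visit K (parent C)
    visit E (parent K)
      visit B (parent E)
        B–E: parent, skip
      E–K: parent, skip
      visit G (parent E)
        G–E: parent, skip
    K–C: parent, skip
  visit A (parent C)
    visit I (parent A)
      I–A: parent, skip
    A–C: parent, skip
  visit H (parent C)
    H–C: parent, skip
    visit J (parent H)
      J–H: parent, skip
  visit D (parent C)
    D–C: parent, skip
visit F (parent –)
No non-parent visited neighbor found — the graph is a forest.

No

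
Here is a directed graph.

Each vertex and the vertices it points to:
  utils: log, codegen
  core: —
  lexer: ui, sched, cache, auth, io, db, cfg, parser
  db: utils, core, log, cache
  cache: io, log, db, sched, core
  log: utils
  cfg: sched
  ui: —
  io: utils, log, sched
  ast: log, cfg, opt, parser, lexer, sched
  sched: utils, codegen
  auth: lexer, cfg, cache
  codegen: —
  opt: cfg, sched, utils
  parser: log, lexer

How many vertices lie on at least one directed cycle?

7

A vertex is on a directed cycle iff it belongs to a strongly connected component of size ≥ 2 (or has a self-loop).
The vertices on cycles are {db, log, auth, cache, lexer, utils, parser} — 7 in total.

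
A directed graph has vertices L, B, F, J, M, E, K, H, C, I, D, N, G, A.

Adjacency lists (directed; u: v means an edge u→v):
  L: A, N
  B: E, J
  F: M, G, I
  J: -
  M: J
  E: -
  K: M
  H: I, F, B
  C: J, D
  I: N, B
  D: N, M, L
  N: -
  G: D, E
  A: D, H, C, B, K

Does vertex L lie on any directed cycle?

L is on a cycle iff L can reach itself via ≥1 edge.
L → A → D → L — yes.

Yes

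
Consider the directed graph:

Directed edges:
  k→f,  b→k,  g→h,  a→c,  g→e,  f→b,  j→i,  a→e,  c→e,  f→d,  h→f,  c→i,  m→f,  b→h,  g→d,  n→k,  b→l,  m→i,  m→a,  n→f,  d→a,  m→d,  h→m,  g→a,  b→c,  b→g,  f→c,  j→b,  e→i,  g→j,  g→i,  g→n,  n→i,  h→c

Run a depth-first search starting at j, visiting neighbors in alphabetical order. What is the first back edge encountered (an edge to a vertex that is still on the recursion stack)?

f→b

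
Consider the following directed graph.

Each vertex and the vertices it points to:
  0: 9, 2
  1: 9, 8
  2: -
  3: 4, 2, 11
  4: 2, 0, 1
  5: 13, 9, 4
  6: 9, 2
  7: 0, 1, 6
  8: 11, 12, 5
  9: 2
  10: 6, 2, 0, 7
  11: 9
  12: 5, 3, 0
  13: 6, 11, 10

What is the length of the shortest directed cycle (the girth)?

For each vertex v, BFS finds the shortest path from v back to v.
The shortest such closed walk is 8 → 5 → 4 → 1 → 8, length 4.

4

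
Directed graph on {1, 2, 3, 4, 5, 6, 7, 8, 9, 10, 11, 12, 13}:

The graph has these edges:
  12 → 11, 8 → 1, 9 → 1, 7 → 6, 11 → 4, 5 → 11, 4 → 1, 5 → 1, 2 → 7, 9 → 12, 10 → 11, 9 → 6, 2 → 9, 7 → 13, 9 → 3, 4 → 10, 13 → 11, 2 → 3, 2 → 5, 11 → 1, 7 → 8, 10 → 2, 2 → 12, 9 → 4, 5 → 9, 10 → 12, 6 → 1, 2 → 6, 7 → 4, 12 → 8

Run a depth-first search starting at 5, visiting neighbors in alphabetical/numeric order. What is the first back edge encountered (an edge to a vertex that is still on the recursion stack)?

DFS from 5 (visiting neighbors in alphabetical/numeric order); mark gray on enter, black on exit:
5 gray
  1 gray
  1 black
  9 gray
    9→1: 1 black — skip
    3 gray
    3 black
    4 gray
      4→1: 1 black — skip
      10 gray
        2 gray
          2→3: 3 black — skip
          2→5: 5 is gray → back edge
First back edge: 2 → 5.

2->5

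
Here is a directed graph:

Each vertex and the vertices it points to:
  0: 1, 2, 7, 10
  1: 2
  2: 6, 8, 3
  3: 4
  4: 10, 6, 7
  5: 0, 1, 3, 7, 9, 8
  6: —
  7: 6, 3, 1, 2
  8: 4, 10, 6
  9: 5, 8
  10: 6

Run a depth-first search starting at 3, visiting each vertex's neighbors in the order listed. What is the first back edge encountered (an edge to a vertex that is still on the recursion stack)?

7→3

DFS from 3 (visiting each vertex's neighbors in the order listed); mark gray on enter, black on exit:
3 gray
  4 gray
    10 gray
      6 gray
      6 black
    10 black
    4→6: 6 black — skip
    7 gray
      7→6: 6 black — skip
      7→3: 3 is gray → back edge
First back edge: 7 → 3.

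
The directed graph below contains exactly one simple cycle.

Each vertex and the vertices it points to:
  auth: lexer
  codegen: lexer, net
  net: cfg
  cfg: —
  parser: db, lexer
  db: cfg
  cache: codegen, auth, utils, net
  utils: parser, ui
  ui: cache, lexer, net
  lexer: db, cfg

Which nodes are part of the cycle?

DFS with gray/black marking from utils:
utils gray
  parser gray
    db gray
      cfg gray
      cfg black
    db black
    lexer gray
      lexer→db: db black — skip
      lexer→cfg: cfg black — skip
    lexer black
  parser black
  ui gray
    cache gray
      codegen gray
        codegen→lexer: lexer black — skip
        net gray
          net→cfg: cfg black — skip
        net black
      codegen black
      auth gray
        auth→lexer: lexer black — skip
      auth black
      cache→utils: utils is gray → back edge
Back edge closes the cycle utils → ui → cache → utils; its vertices are {ui, cache, utils}.

ui, cache, utils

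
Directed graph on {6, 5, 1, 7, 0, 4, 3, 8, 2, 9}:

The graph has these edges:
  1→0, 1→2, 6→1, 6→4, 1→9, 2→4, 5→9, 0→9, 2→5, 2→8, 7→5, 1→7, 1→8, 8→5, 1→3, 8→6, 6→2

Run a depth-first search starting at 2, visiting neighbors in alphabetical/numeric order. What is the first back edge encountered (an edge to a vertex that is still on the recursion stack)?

1->2

DFS from 2 (visiting neighbors in alphabetical/numeric order); mark gray on enter, black on exit:
2 gray
  4 gray
  4 black
  5 gray
    9 gray
    9 black
  5 black
  8 gray
    8→5: 5 black — skip
    6 gray
      1 gray
        0 gray
          0→9: 9 black — skip
        0 black
        1→2: 2 is gray → back edge
First back edge: 1 → 2.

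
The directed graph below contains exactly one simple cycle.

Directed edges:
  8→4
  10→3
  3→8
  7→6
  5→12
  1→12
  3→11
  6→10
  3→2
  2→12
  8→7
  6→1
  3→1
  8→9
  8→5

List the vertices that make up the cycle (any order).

DFS with gray/black marking from 3:
3 gray
  8 gray
    4 gray
    4 black
    7 gray
      6 gray
        10 gray
          10→3: 3 is gray → back edge
Back edge closes the cycle 3 → 8 → 7 → 6 → 10 → 3; its vertices are {3, 6, 7, 8, 10}.

3, 6, 7, 8, 10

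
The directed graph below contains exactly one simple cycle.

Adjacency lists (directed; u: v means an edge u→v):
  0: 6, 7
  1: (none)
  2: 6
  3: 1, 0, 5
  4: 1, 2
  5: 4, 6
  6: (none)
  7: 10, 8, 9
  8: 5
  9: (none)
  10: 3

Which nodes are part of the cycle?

0, 3, 7, 10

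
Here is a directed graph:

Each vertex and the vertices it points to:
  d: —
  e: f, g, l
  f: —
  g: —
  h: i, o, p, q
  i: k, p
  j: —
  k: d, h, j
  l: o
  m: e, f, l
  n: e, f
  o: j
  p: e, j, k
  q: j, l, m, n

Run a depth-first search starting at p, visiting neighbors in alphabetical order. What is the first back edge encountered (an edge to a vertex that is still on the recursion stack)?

i->k

DFS from p (visiting neighbors in alphabetical order); mark gray on enter, black on exit:
p gray
  e gray
    f gray
    f black
    g gray
    g black
    l gray
      o gray
        j gray
        j black
      o black
    l black
  e black
  p→j: j black — skip
  k gray
    d gray
    d black
    h gray
      i gray
        i→k: k is gray → back edge
First back edge: i → k.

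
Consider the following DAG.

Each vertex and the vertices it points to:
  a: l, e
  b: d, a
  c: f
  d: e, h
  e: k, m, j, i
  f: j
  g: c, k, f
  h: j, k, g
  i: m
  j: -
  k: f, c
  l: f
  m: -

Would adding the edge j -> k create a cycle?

Yes

Adding j→k creates a cycle iff k can already reach j.
Path from k: k → f → j.
So k → … → j → k is a cycle.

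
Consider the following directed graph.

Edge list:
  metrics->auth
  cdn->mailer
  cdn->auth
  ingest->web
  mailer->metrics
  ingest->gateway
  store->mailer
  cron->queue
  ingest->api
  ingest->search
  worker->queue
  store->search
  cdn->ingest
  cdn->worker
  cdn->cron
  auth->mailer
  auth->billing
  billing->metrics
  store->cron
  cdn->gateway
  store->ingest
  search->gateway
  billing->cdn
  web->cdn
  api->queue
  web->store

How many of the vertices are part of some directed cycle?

8

A vertex is on a directed cycle iff it belongs to a strongly connected component of size ≥ 2 (or has a self-loop).
The vertices on cycles are {cdn, web, auth, store, ingest, mailer, billing, metrics} — 8 in total.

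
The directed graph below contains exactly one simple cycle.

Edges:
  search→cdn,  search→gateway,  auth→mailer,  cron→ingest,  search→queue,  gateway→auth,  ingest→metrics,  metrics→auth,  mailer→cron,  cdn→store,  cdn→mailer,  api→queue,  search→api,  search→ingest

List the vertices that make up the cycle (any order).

DFS with gray/black marking from mailer:
mailer gray
  cron gray
    ingest gray
      metrics gray
        auth gray
          auth→mailer: mailer is gray → back edge
Back edge closes the cycle mailer → cron → ingest → metrics → auth → mailer; its vertices are {auth, cron, ingest, mailer, metrics}.

auth, cron, ingest, mailer, metrics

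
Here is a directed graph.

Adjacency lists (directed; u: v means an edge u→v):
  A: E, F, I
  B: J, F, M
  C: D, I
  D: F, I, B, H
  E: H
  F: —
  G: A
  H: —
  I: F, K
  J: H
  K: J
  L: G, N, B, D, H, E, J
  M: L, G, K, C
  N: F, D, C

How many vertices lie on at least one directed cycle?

6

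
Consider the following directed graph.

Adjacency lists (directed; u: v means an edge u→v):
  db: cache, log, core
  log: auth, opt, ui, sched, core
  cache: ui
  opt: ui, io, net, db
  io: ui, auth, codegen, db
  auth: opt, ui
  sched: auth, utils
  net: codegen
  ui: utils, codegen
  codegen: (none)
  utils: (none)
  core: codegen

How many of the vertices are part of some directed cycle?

A vertex is on a directed cycle iff it belongs to a strongly connected component of size ≥ 2 (or has a self-loop).
The vertices on cycles are {db, io, log, opt, auth, sched} — 6 in total.

6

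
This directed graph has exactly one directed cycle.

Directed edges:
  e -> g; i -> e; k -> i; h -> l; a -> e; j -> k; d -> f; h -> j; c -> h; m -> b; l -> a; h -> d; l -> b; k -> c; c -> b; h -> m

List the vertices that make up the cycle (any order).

c, h, j, k

DFS with gray/black marking from j:
j gray
  k gray
    c gray
      b gray
      b black
      h gray
        m gray
          m→b: b black — skip
        m black
        d gray
          f gray
          f black
        d black
        h→j: j is gray → back edge
Back edge closes the cycle j → k → c → h → j; its vertices are {c, h, j, k}.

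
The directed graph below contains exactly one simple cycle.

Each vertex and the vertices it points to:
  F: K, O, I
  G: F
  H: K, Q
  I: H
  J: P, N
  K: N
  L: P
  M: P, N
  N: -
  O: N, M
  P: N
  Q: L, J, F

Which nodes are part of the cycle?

F, H, I, Q

DFS with gray/black marking from F:
F gray
  K gray
    N gray
    N black
  K black
  O gray
    O→N: N black — skip
    M gray
      P gray
        P→N: N black — skip
      P black
      M→N: N black — skip
    M black
  O black
  I gray
    H gray
      H→K: K black — skip
      Q gray
        L gray
          L→P: P black — skip
        L black
        J gray
          J→P: P black — skip
          J→N: N black — skip
        J black
        Q→F: F is gray → back edge
Back edge closes the cycle F → I → H → Q → F; its vertices are {F, H, I, Q}.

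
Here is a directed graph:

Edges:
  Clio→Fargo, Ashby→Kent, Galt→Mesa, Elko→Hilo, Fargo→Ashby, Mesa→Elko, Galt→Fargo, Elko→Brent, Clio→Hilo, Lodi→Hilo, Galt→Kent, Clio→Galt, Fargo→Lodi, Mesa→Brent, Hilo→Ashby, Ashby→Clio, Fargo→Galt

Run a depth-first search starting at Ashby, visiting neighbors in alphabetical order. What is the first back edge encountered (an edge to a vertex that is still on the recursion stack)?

Fargo->Ashby

DFS from Ashby (visiting neighbors in alphabetical order); mark gray on enter, black on exit:
Ashby gray
  Clio gray
    Fargo gray
      Fargo→Ashby: Ashby is gray → back edge
First back edge: Fargo → Ashby.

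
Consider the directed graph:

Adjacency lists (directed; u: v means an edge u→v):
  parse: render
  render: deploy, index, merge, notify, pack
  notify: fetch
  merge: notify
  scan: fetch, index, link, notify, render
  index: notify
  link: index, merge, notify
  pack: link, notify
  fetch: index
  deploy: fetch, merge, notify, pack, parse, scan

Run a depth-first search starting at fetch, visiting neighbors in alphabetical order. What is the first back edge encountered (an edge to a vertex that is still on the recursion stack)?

notify->fetch

DFS from fetch (visiting neighbors in alphabetical order); mark gray on enter, black on exit:
fetch gray
  index gray
    notify gray
      notify→fetch: fetch is gray → back edge
First back edge: notify → fetch.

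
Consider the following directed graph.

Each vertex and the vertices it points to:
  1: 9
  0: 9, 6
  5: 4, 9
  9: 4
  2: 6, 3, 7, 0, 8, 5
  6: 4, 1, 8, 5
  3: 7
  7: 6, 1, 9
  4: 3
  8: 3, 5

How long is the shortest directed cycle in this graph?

4

For each vertex v, BFS finds the shortest path from v back to v.
The shortest such closed walk is 7 → 9 → 4 → 3 → 7, length 4.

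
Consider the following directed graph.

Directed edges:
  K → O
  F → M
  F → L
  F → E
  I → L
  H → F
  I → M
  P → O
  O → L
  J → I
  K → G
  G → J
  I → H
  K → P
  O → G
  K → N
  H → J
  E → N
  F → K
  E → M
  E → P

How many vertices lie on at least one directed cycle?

A vertex is on a directed cycle iff it belongs to a strongly connected component of size ≥ 2 (or has a self-loop).
The vertices on cycles are {E, F, G, H, I, J, K, O, P} — 9 in total.

9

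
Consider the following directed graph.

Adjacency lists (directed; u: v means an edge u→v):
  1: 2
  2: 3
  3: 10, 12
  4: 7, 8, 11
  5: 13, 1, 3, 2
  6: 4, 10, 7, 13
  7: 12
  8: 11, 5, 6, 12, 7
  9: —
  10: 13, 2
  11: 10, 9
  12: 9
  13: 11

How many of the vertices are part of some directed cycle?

8

A vertex is on a directed cycle iff it belongs to a strongly connected component of size ≥ 2 (or has a self-loop).
The vertices on cycles are {2, 3, 4, 6, 8, 10, 11, 13} — 8 in total.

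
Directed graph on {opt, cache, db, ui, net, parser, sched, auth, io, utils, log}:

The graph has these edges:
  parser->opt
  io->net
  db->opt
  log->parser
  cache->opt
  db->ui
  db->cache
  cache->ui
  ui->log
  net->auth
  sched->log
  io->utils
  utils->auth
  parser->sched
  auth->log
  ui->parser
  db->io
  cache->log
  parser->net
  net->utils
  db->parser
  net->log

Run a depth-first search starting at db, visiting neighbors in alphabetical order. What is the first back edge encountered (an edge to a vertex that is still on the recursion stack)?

auth->log

DFS from db (visiting neighbors in alphabetical order); mark gray on enter, black on exit:
db gray
  cache gray
    log gray
      parser gray
        net gray
          auth gray
            auth→log: log is gray → back edge
First back edge: auth → log.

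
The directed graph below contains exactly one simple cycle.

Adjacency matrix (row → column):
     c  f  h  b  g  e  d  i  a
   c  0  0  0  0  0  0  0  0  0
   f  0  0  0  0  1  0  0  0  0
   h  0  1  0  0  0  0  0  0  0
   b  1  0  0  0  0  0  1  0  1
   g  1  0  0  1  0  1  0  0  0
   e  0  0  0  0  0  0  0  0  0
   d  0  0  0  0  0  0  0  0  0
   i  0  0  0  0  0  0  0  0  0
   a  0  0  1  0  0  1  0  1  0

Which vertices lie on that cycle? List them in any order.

DFS with gray/black marking from b:
b gray
  a gray
    e gray
    e black
    i gray
    i black
    h gray
      f gray
        g gray
          g→e: e black — skip
          c gray
          c black
          g→b: b is gray → back edge
Back edge closes the cycle b → a → h → f → g → b; its vertices are {a, b, f, g, h}.

a, b, f, g, h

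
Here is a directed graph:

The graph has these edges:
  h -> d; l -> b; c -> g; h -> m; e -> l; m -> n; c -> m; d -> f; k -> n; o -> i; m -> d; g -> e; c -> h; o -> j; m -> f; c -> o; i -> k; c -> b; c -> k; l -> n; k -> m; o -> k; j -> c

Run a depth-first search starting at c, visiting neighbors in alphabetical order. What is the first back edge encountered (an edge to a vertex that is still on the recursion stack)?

DFS from c (visiting neighbors in alphabetical order); mark gray on enter, black on exit:
c gray
  b gray
  b black
  g gray
    e gray
      l gray
        l→b: b black — skip
        n gray
        n black
      l black
    e black
  g black
  h gray
    d gray
      f gray
      f black
    d black
    m gray
      m→d: d black — skip
      m→f: f black — skip
      m→n: n black — skip
    m black
  h black
  k gray
    k→m: m black — skip
    k→n: n black — skip
  k black
  c→m: m black — skip
  o gray
    i gray
      i→k: k black — skip
    i black
    j gray
      j→c: c is gray → back edge
First back edge: j → c.

j→c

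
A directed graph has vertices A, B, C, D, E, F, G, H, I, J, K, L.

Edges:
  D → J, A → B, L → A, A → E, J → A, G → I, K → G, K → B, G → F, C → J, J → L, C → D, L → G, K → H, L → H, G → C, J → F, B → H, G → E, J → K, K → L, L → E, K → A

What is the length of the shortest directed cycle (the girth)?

4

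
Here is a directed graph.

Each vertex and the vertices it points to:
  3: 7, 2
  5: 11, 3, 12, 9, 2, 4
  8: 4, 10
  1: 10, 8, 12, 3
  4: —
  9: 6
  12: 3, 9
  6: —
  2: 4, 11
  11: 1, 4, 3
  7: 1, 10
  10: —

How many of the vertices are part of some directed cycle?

6

A vertex is on a directed cycle iff it belongs to a strongly connected component of size ≥ 2 (or has a self-loop).
The vertices on cycles are {1, 2, 3, 7, 11, 12} — 6 in total.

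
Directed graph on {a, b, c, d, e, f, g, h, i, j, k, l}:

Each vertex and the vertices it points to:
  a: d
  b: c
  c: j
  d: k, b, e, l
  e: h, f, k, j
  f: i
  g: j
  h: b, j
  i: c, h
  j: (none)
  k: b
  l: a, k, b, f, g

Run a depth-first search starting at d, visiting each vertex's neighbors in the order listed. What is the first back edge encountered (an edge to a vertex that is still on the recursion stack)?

DFS from d (visiting each vertex's neighbors in the order listed); mark gray on enter, black on exit:
d gray
  k gray
    b gray
      c gray
        j gray
        j black
      c black
    b black
  k black
  d→b: b black — skip
  e gray
    h gray
      h→b: b black — skip
      h→j: j black — skip
    h black
    f gray
      i gray
        i→c: c black — skip
        i→h: h black — skip
      i black
    f black
    e→k: k black — skip
    e→j: j black — skip
  e black
  l gray
    a gray
      a→d: d is gray → back edge
First back edge: a → d.

a→d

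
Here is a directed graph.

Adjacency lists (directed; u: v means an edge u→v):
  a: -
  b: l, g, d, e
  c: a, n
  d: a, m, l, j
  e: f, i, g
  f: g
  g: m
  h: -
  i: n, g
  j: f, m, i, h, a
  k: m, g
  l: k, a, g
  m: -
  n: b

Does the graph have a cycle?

Yes

DFS with white/gray/black marking, starting from n:
n gray
  b gray
    l gray
      k gray
        m gray
        m black
        g gray
          g→m: m black — skip
        g black
      k black
      a gray
      a black
      l→g: g black — skip
    l black
    b→g: g black — skip
    d gray
      d→a: a black — skip
      d→m: m black — skip
      d→l: l black — skip
      j gray
        f gray
          f→g: g black — skip
        f black
        j→m: m black — skip
        i gray
          i→n: n is gray → back edge
Back edge found, so a cycle exists: n → b → d → j → i → n.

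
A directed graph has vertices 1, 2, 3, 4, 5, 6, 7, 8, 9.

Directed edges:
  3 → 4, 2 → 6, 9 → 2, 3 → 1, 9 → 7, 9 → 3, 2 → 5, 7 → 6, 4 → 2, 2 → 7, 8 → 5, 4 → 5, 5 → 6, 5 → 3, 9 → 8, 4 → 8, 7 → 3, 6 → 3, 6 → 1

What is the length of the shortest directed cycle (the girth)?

3

For each vertex v, BFS finds the shortest path from v back to v.
The shortest such closed walk is 3 → 4 → 5 → 3, length 3.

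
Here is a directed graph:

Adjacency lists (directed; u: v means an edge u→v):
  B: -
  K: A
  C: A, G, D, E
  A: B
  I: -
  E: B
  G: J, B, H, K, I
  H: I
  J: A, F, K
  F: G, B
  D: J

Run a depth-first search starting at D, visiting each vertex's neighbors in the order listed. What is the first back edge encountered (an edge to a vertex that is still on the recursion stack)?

G→J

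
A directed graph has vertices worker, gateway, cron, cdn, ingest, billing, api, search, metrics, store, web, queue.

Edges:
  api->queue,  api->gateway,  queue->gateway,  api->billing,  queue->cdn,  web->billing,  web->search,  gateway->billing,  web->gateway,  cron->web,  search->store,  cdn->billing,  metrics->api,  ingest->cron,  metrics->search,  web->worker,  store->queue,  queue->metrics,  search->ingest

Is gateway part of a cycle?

gateway lies on a cycle iff there is a path from gateway back to itself.
Exploring from gateway, it never reaches itself; equivalently, its strongly connected component is a singleton.

No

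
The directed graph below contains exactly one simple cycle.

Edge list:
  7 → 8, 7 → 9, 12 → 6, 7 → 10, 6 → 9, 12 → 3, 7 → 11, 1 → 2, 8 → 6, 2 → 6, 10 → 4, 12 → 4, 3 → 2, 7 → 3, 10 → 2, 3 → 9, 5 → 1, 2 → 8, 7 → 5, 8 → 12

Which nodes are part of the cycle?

DFS with gray/black marking from 3:
3 gray
  9 gray
  9 black
  2 gray
    8 gray
      12 gray
        6 gray
          6→9: 9 black — skip
        6 black
        4 gray
        4 black
        12→3: 3 is gray → back edge
Back edge closes the cycle 3 → 2 → 8 → 12 → 3; its vertices are {2, 3, 8, 12}.

2, 3, 8, 12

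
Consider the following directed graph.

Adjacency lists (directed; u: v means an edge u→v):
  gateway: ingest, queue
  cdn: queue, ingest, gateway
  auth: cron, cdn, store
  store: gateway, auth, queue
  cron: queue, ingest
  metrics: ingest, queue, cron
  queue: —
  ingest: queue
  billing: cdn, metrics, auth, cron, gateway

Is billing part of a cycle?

No

billing lies on a cycle iff there is a path from billing back to itself.
Exploring from billing, it never reaches itself; equivalently, its strongly connected component is a singleton.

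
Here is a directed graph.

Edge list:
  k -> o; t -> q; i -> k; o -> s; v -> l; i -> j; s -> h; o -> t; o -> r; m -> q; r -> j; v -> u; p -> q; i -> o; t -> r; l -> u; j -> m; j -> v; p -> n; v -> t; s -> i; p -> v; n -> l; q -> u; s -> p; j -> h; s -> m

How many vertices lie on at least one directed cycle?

8

A vertex is on a directed cycle iff it belongs to a strongly connected component of size ≥ 2 (or has a self-loop).
The vertices on cycles are {i, j, k, o, r, s, t, v} — 8 in total.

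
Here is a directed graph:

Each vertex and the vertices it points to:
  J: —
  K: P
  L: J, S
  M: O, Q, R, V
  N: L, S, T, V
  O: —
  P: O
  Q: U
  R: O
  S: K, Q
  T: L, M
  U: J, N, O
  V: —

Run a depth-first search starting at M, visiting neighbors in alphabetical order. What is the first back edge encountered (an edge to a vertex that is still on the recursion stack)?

S→Q

DFS from M (visiting neighbors in alphabetical order); mark gray on enter, black on exit:
M gray
  O gray
  O black
  Q gray
    U gray
      J gray
      J black
      N gray
        L gray
          L→J: J black — skip
          S gray
            K gray
              P gray
                P→O: O black — skip
              P black
            K black
            S→Q: Q is gray → back edge
First back edge: S → Q.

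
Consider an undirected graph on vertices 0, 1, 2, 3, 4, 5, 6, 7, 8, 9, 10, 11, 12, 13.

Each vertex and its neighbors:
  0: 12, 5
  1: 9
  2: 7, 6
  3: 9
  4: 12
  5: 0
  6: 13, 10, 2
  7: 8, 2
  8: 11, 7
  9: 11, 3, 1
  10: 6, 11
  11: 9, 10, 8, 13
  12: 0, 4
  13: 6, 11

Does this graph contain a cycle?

DFS, tracking each vertex's parent; an edge to a visited non-parent vertex closes a cycle.
Start from 12:
visit 12 (parent –)
  visit 0 (parent 12)
    0–12: parent, skip
    visit 5 (parent 0)
      5–0: parent, skip
  visit 4 (parent 12)
    4–12: parent, skip
visit 1 (parent –)
  visit 9 (parent 1)
    visit 11 (parent 9)
      11–9: parent, skip
      visit 10 (parent 11)
        visit 6 (parent 10)
          visit 13 (parent 6)
            13–6: parent, skip
            13–11: 11 visited and ≠ parent → cycle
Cycle: 11 – 10 – 6 – 13 – 11.

Yes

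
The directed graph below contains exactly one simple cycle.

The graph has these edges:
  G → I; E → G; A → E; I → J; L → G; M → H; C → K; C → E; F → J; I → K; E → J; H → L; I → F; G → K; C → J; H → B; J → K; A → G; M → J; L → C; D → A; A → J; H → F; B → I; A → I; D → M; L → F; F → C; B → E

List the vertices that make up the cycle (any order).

C, E, F, G, I

DFS with gray/black marking from F:
F gray
  C gray
    K gray
    K black
    E gray
      J gray
        J→K: K black — skip
      J black
      G gray
        G→K: K black — skip
        I gray
          I→F: F is gray → back edge
Back edge closes the cycle F → C → E → G → I → F; its vertices are {C, E, F, G, I}.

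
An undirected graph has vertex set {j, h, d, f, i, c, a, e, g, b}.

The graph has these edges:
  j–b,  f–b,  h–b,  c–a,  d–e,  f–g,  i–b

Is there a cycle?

DFS, tracking each vertex's parent; an edge to a visited non-parent vertex closes a cycle.
Start from g:
visit g (parent –)
  visit f (parent g)
    visit b (parent f)
      visit h (parent b)
        h–b: parent, skip
      visit j (parent b)
        j–b: parent, skip
      b–f: parent, skip
      visit i (parent b)
        i–b: parent, skip
    f–g: parent, skip
visit d (parent –)
  visit e (parent d)
    e–d: parent, skip
visit c (parent –)
  visit a (parent c)
    a–c: parent, skip
No non-parent visited neighbor found — the graph is a forest.

No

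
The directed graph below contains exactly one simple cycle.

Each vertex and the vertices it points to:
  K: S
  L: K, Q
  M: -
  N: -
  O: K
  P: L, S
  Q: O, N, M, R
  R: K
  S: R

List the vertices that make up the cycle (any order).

DFS with gray/black marking from S:
S gray
  R gray
    K gray
      K→S: S is gray → back edge
Back edge closes the cycle S → R → K → S; its vertices are {K, R, S}.

K, R, S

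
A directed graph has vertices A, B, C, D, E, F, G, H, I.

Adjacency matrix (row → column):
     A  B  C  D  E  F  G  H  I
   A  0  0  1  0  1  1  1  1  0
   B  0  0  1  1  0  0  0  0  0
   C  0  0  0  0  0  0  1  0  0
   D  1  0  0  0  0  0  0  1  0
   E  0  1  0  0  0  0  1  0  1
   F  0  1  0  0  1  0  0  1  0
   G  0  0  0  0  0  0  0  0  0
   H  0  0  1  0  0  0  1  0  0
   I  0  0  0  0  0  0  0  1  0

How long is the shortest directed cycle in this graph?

4

For each vertex v, BFS finds the shortest path from v back to v.
The shortest such closed walk is A → E → B → D → A, length 4.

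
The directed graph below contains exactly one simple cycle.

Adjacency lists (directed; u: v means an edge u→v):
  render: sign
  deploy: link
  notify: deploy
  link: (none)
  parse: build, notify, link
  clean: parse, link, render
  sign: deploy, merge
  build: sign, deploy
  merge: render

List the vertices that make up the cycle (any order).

DFS with gray/black marking from sign:
sign gray
  deploy gray
    link gray
    link black
  deploy black
  merge gray
    render gray
      render→sign: sign is gray → back edge
Back edge closes the cycle sign → merge → render → sign; its vertices are {sign, merge, render}.

sign, merge, render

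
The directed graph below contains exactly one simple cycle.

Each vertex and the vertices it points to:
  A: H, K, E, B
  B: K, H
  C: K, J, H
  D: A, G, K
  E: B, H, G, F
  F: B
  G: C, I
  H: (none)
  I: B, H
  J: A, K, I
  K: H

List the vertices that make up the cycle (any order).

A, C, E, G, J

DFS with gray/black marking from A:
A gray
  H gray
  H black
  K gray
    K→H: H black — skip
  K black
  E gray
    B gray
      B→K: K black — skip
      B→H: H black — skip
    B black
    E→H: H black — skip
    G gray
      C gray
        C→K: K black — skip
        J gray
          J→A: A is gray → back edge
Back edge closes the cycle A → E → G → C → J → A; its vertices are {A, C, E, G, J}.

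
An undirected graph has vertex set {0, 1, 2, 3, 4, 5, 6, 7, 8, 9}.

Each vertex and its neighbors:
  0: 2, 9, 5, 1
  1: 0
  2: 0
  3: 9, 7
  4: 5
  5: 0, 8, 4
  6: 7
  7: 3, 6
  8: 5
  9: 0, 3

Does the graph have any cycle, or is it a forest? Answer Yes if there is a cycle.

No

DFS, tracking each vertex's parent; an edge to a visited non-parent vertex closes a cycle.
Start from 4:
visit 4 (parent –)
  visit 5 (parent 4)
    visit 0 (parent 5)
      visit 2 (parent 0)
        2–0: parent, skip
      visit 9 (parent 0)
        9–0: parent, skip
        visit 3 (parent 9)
          3–9: parent, skip
          visit 7 (parent 3)
            7–3: parent, skip
            visit 6 (parent 7)
              6–7: parent, skip
      0–5: parent, skip
      visit 1 (parent 0)
        1–0: parent, skip
    visit 8 (parent 5)
      8–5: parent, skip
    5–4: parent, skip
No non-parent visited neighbor found — the graph is a forest.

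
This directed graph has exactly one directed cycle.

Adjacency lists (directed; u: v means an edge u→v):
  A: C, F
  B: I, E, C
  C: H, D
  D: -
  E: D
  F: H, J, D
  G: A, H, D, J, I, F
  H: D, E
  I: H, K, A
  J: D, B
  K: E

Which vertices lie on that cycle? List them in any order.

DFS with gray/black marking from I:
I gray
  H gray
    D gray
    D black
    E gray
      E→D: D black — skip
    E black
  H black
  K gray
    K→E: E black — skip
  K black
  A gray
    C gray
      C→H: H black — skip
      C→D: D black — skip
    C black
    F gray
      F→H: H black — skip
      J gray
        J→D: D black — skip
        B gray
          B→I: I is gray → back edge
Back edge closes the cycle I → A → F → J → B → I; its vertices are {A, B, F, I, J}.

A, B, F, I, J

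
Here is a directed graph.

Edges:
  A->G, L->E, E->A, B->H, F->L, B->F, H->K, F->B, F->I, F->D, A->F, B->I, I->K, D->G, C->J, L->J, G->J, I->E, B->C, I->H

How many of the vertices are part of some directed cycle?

6

A vertex is on a directed cycle iff it belongs to a strongly connected component of size ≥ 2 (or has a self-loop).
The vertices on cycles are {A, B, E, F, I, L} — 6 in total.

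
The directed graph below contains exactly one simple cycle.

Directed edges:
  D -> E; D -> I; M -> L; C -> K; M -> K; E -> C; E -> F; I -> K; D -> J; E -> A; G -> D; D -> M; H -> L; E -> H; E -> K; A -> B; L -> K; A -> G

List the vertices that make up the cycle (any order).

A, D, E, G

DFS with gray/black marking from D:
D gray
  J gray
  J black
  M gray
    L gray
      K gray
      K black
    L black
    M→K: K black — skip
  M black
  I gray
    I→K: K black — skip
  I black
  E gray
    C gray
      C→K: K black — skip
    C black
    F gray
    F black
    E→K: K black — skip
    A gray
      G gray
        G→D: D is gray → back edge
Back edge closes the cycle D → E → A → G → D; its vertices are {A, D, E, G}.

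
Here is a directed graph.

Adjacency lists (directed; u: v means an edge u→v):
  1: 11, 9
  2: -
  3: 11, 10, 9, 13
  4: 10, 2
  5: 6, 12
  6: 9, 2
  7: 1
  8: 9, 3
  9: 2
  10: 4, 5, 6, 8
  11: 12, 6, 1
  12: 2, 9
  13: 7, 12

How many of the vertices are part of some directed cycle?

A vertex is on a directed cycle iff it belongs to a strongly connected component of size ≥ 2 (or has a self-loop).
The vertices on cycles are {1, 3, 4, 8, 10, 11} — 6 in total.

6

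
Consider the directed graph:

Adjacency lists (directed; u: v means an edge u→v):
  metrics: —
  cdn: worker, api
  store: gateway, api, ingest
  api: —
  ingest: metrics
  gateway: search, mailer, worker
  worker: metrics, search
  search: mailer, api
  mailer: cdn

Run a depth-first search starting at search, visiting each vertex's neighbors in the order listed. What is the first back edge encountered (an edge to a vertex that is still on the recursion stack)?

DFS from search (visiting each vertex's neighbors in the order listed); mark gray on enter, black on exit:
search gray
  mailer gray
    cdn gray
      worker gray
        metrics gray
        metrics black
        worker→search: search is gray → back edge
First back edge: worker → search.

worker→search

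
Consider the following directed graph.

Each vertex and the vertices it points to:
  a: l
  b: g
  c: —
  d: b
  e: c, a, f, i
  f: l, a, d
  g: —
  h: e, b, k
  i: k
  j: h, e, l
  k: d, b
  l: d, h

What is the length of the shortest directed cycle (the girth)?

For each vertex v, BFS finds the shortest path from v back to v.
The shortest such closed walk is e → f → l → h → e, length 4.

4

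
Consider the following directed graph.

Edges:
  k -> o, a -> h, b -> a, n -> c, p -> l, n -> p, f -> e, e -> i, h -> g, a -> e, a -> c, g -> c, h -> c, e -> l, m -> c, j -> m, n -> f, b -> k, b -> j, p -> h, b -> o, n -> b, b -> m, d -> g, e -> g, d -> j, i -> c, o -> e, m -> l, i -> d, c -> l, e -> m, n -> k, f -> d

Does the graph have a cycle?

DFS with white/gray/black marking, starting from f:
f gray
  d gray
    j gray
      m gray
        l gray
        l black
        c gray
          c→l: l black — skip
        c black
      m black
    j black
    g gray
      g→c: c black — skip
    g black
  d black
  e gray
    e→l: l black — skip
    i gray
      i→c: c black — skip
      i→d: d black — skip
    i black
    e→g: g black — skip
    e→m: m black — skip
  e black
f black
a gray
  h gray
    h→g: g black — skip
    h→c: c black — skip
  h black
  a→c: c black — skip
  a→e: e black — skip
a black
b gray
  k gray
    o gray
      o→e: e black — skip
    o black
  k black
  b→m: m black — skip
  b→o: o black — skip
  b→j: j black — skip
  b→a: a black — skip
b black
n gray
  n→b: b black — skip
  n→k: k black — skip
  n→f: f black — skip
  p gray
    p→l: l black — skip
    p→h: h black — skip
  p black
  n→c: c black — skip
n black
Every edge goes to a white or black vertex — no back edge, so the graph is acyclic.

No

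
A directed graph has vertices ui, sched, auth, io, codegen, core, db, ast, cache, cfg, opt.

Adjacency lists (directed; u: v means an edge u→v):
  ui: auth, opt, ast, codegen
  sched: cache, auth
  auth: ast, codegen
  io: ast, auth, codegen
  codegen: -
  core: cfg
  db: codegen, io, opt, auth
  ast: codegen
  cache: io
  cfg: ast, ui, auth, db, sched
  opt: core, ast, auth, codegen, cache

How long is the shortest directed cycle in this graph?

For each vertex v, BFS finds the shortest path from v back to v.
The shortest such closed walk is cfg → ui → opt → core → cfg, length 4.

4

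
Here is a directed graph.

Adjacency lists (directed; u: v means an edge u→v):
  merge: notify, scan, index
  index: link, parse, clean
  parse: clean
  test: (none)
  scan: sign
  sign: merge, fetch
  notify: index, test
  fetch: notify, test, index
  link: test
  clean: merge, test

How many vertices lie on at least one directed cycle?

8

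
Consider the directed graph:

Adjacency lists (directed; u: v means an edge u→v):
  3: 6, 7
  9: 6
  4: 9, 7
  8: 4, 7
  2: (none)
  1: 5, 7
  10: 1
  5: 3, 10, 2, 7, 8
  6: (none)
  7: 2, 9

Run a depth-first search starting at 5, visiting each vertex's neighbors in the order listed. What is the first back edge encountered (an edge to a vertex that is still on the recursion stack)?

1->5

DFS from 5 (visiting each vertex's neighbors in the order listed); mark gray on enter, black on exit:
5 gray
  3 gray
    6 gray
    6 black
    7 gray
      2 gray
      2 black
      9 gray
        9→6: 6 black — skip
      9 black
    7 black
  3 black
  10 gray
    1 gray
      1→5: 5 is gray → back edge
First back edge: 1 → 5.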